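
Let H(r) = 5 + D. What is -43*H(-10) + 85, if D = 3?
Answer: -259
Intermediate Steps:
H(r) = 8 (H(r) = 5 + 3 = 8)
-43*H(-10) + 85 = -43*8 + 85 = -344 + 85 = -259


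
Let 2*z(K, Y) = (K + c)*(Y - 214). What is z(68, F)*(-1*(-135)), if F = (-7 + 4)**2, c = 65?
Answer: -3680775/2 ≈ -1.8404e+6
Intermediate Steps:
F = 9 (F = (-3)**2 = 9)
z(K, Y) = (-214 + Y)*(65 + K)/2 (z(K, Y) = ((K + 65)*(Y - 214))/2 = ((65 + K)*(-214 + Y))/2 = ((-214 + Y)*(65 + K))/2 = (-214 + Y)*(65 + K)/2)
z(68, F)*(-1*(-135)) = (-6955 - 107*68 + (65/2)*9 + (1/2)*68*9)*(-1*(-135)) = (-6955 - 7276 + 585/2 + 306)*135 = -27265/2*135 = -3680775/2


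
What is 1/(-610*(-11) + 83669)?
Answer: 1/90379 ≈ 1.1065e-5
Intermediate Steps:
1/(-610*(-11) + 83669) = 1/(6710 + 83669) = 1/90379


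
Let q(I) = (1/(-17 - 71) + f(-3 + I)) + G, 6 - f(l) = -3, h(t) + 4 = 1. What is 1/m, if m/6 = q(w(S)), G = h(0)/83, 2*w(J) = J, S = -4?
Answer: 3652/196167 ≈ 0.018617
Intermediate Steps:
h(t) = -3 (h(t) = -4 + 1 = -3)
w(J) = J/2
f(l) = 9 (f(l) = 6 - 1*(-3) = 6 + 3 = 9)
G = -3/83 ≈ -0.036145
q(I) = 65389/7304 (q(I) = (1/(-17 - 71) + 9) - 3/83 = (1/(-88) + 9) - 3/83 = (-1/88 + 9) - 3/83 = 791/88 - 3/83 = 65389/7304)
m = 196167/3652 (m = 6*(65389/7304) = 196167/3652 ≈ 53.715)
1/m = 1/(196167/3652) = 3652/196167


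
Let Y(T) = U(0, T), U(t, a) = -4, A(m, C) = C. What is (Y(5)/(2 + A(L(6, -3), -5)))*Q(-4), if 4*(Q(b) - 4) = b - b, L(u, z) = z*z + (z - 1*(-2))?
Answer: 16/3 ≈ 5.3333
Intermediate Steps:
L(u, z) = 2 + z + z² (L(u, z) = z² + (z + 2) = z² + (2 + z) = 2 + z + z²)
Y(T) = -4
Q(b) = 4 (Q(b) = 4 + (b - b)/4 = 4 + (¼)*0 = 4 + 0 = 4)
(Y(5)/(2 + A(L(6, -3), -5)))*Q(-4) = (-4/(2 - 5))*4 = (-4/(-3))*4 = -⅓*(-4)*4 = (4/3)*4 = 16/3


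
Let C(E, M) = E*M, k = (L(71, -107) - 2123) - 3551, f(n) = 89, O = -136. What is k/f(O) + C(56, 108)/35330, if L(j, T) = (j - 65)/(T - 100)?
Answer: -6897418436/108480765 ≈ -63.582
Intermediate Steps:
L(j, T) = (-65 + j)/(-100 + T)
k = -391508/69 (k = ((-65 + 71)/(-100 - 107) - 2123) - 3551 = (6/(-207) - 2123) - 3551 = (-1/207*6 - 2123) - 3551 = (-2/69 - 2123) - 3551 = -146489/69 - 3551 = -391508/69 ≈ -5674.0)
k/f(O) + C(56, 108)/35330 = -391508/69/89 + (56*108)/35330 = -391508/69*1/89 + 6048*(1/35330) = -391508/6141 + 3024/17665 = -6897418436/108480765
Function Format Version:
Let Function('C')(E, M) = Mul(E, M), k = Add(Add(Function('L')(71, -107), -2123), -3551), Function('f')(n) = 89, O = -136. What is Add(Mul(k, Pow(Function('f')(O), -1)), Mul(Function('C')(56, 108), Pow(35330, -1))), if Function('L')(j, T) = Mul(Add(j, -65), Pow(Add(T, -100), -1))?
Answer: Rational(-6897418436, 108480765) ≈ -63.582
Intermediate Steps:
Function('L')(j, T) = Mul(Pow(Add(-100, T), -1), Add(-65, j)) (Function('L')(j, T) = Mul(Add(-65, j), Pow(Add(-100, T), -1)) = Mul(Pow(Add(-100, T), -1), Add(-65, j)))
k = Rational(-391508, 69) (k = Add(Add(Mul(Pow(Add(-100, -107), -1), Add(-65, 71)), -2123), -3551) = Add(Add(Mul(Pow(-207, -1), 6), -2123), -3551) = Add(Add(Mul(Rational(-1, 207), 6), -2123), -3551) = Add(Add(Rational(-2, 69), -2123), -3551) = Add(Rational(-146489, 69), -3551) = Rational(-391508, 69) ≈ -5674.0)
Add(Mul(k, Pow(Function('f')(O), -1)), Mul(Function('C')(56, 108), Pow(35330, -1))) = Add(Mul(Rational(-391508, 69), Pow(89, -1)), Mul(Mul(56, 108), Pow(35330, -1))) = Add(Mul(Rational(-391508, 69), Rational(1, 89)), Mul(6048, Rational(1, 35330))) = Add(Rational(-391508, 6141), Rational(3024, 17665)) = Rational(-6897418436, 108480765)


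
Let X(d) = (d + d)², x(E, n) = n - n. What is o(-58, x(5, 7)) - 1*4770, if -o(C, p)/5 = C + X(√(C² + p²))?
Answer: -71760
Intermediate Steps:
x(E, n) = 0
X(d) = 4*d² (X(d) = (2*d)² = 4*d²)
o(C, p) = -20*C² - 20*p² - 5*C (o(C, p) = -5*(C + 4*(√(C² + p²))²) = -5*(C + 4*(C² + p²)) = -5*(C + (4*C² + 4*p²)) = -5*(C + 4*C² + 4*p²) = -20*C² - 20*p² - 5*C)
o(-58, x(5, 7)) - 1*4770 = (-20*(-58)² - 20*0² - 5*(-58)) - 1*4770 = (-20*3364 - 20*0 + 290) - 4770 = (-67280 + 0 + 290) - 4770 = -66990 - 4770 = -71760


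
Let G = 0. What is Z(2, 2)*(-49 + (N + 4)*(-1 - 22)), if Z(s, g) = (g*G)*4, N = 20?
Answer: 0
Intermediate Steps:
Z(s, g) = 0 (Z(s, g) = (g*0)*4 = 0*4 = 0)
Z(2, 2)*(-49 + (N + 4)*(-1 - 22)) = 0*(-49 + (20 + 4)*(-1 - 22)) = 0*(-49 + 24*(-23)) = 0*(-49 - 552) = 0*(-601) = 0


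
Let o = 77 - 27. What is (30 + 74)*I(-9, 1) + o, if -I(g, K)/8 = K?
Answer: -782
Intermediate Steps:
I(g, K) = -8*K
o = 50
(30 + 74)*I(-9, 1) + o = (30 + 74)*(-8*1) + 50 = 104*(-8) + 50 = -832 + 50 = -782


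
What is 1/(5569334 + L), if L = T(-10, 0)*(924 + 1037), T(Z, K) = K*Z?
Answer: 1/5569334 ≈ 1.7955e-7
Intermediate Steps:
L = 0 (L = (0*(-10))*(924 + 1037) = 0*1961 = 0)
1/(5569334 + L) = 1/(5569334 + 0) = 1/5569334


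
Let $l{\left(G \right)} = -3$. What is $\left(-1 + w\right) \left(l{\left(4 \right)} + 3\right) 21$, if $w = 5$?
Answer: $0$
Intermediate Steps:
$\left(-1 + w\right) \left(l{\left(4 \right)} + 3\right) 21 = \left(-1 + 5\right) \left(-3 + 3\right) 21 = 4 \cdot 0 \cdot 21 = 0 \cdot 21 = 0$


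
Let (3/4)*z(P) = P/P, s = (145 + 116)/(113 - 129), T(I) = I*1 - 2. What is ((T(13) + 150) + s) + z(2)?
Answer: 7009/48 ≈ 146.02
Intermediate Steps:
T(I) = -2 + I (T(I) = I - 2 = -2 + I)
s = -261/16 (s = 261/(-16) = 261*(-1/16) = -261/16 ≈ -16.313)
z(P) = 4/3 (z(P) = 4*(P/P)/3 = (4/3)*1 = 4/3)
((T(13) + 150) + s) + z(2) = (((-2 + 13) + 150) - 261/16) + 4/3 = ((11 + 150) - 261/16) + 4/3 = (161 - 261/16) + 4/3 = 2315/16 + 4/3 = 7009/48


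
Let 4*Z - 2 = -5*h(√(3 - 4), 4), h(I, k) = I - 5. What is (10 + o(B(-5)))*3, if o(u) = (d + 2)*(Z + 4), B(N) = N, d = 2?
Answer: 159 - 15*I ≈ 159.0 - 15.0*I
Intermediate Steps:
h(I, k) = -5 + I
Z = 27/4 - 5*I/4 (Z = ½ + (-5*(-5 + √(3 - 4)))/4 = ½ + (-5*(-5 + √(-1)))/4 = ½ + (-5*(-5 + I))/4 = ½ + (25 - 5*I)/4 = ½ + (25/4 - 5*I/4) = 27/4 - 5*I/4 ≈ 6.75 - 1.25*I)
o(u) = 43 - 5*I (o(u) = (2 + 2)*((27/4 - 5*I/4) + 4) = 4*(43/4 - 5*I/4) = 43 - 5*I)
(10 + o(B(-5)))*3 = (10 + (43 - 5*I))*3 = (53 - 5*I)*3 = 159 - 15*I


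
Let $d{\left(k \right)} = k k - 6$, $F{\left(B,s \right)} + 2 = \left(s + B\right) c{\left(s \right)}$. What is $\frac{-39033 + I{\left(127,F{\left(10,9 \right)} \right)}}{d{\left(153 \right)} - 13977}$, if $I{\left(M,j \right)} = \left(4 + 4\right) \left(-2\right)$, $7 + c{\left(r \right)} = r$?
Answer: $- \frac{39049}{9426} \approx -4.1427$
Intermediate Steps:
$c{\left(r \right)} = -7 + r$
$F{\left(B,s \right)} = -2 + \left(-7 + s\right) \left(B + s\right)$ ($F{\left(B,s \right)} = -2 + \left(s + B\right) \left(-7 + s\right) = -2 + \left(B + s\right) \left(-7 + s\right) = -2 + \left(-7 + s\right) \left(B + s\right)$)
$I{\left(M,j \right)} = -16$ ($I{\left(M,j \right)} = 8 \left(-2\right) = -16$)
$d{\left(k \right)} = -6 + k^{2}$ ($d{\left(k \right)} = k^{2} - 6 = -6 + k^{2}$)
$\frac{-39033 + I{\left(127,F{\left(10,9 \right)} \right)}}{d{\left(153 \right)} - 13977} = \frac{-39033 - 16}{\left(-6 + 153^{2}\right) - 13977} = - \frac{39049}{\left(-6 + 23409\right) - 13977} = - \frac{39049}{23403 - 13977} = - \frac{39049}{9426}$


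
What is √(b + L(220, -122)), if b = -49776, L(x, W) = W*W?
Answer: 2*I*√8723 ≈ 186.79*I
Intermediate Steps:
L(x, W) = W²
√(b + L(220, -122)) = √(-49776 + (-122)²) = √(-49776 + 14884) = √(-34892) = 2*I*√8723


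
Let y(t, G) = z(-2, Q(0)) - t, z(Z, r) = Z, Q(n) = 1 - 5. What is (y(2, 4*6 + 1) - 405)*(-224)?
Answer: 91616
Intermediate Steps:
Q(n) = -4
y(t, G) = -2 - t
(y(2, 4*6 + 1) - 405)*(-224) = ((-2 - 1*2) - 405)*(-224) = ((-2 - 2) - 405)*(-224) = (-4 - 405)*(-224) = -409*(-224) = 91616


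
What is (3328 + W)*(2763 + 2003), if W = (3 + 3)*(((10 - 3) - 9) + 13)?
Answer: 16175804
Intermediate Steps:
W = 66 (W = 6*((7 - 9) + 13) = 6*(-2 + 13) = 6*11 = 66)
(3328 + W)*(2763 + 2003) = (3328 + 66)*(2763 + 2003) = 3394*4766 = 16175804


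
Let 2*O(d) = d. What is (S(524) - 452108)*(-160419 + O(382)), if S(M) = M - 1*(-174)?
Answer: 72328521480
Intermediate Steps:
S(M) = 174 + M (S(M) = M + 174 = 174 + M)
O(d) = d/2
(S(524) - 452108)*(-160419 + O(382)) = ((174 + 524) - 452108)*(-160419 + (½)*382) = (698 - 452108)*(-160419 + 191) = -451410*(-160228) = 72328521480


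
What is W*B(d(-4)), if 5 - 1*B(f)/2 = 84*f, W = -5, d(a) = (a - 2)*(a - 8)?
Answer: 60430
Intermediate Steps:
d(a) = (-8 + a)*(-2 + a) (d(a) = (-2 + a)*(-8 + a) = (-8 + a)*(-2 + a))
B(f) = 10 - 168*f
W*B(d(-4)) = -5*(10 - 168*(16 + (-4)**2 - 10*(-4))) = -5*(10 - 168*(16 + 16 + 40)) = -5*(10 - 168*72) = -5*(10 - 12096) = -5*(-12086) = 60430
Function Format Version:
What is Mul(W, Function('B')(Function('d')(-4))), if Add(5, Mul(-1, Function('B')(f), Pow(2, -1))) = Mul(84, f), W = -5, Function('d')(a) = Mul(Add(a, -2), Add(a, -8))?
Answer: 60430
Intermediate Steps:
Function('d')(a) = Mul(Add(-8, a), Add(-2, a)) (Function('d')(a) = Mul(Add(-2, a), Add(-8, a)) = Mul(Add(-8, a), Add(-2, a)))
Function('B')(f) = Add(10, Mul(-168, f)) (Function('B')(f) = Add(10, Mul(-2, Mul(84, f))) = Add(10, Mul(-168, f)))
Mul(W, Function('B')(Function('d')(-4))) = Mul(-5, Add(10, Mul(-168, Add(16, Pow(-4, 2), Mul(-10, -4))))) = Mul(-5, Add(10, Mul(-168, Add(16, 16, 40)))) = Mul(-5, Add(10, Mul(-168, 72))) = Mul(-5, Add(10, -12096)) = Mul(-5, -12086) = 60430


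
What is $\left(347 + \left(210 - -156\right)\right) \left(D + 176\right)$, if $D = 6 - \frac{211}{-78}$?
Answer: $\frac{10272191}{78} \approx 1.3169 \cdot 10^{5}$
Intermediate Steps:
$D = \frac{679}{78}$ ($D = 6 - - \frac{211}{78} = 6 + \frac{211}{78} = \frac{679}{78} \approx 8.7051$)
$\left(347 + \left(210 - -156\right)\right) \left(D + 176\right) = \left(347 + \left(210 - -156\right)\right) \left(\frac{679}{78} + 176\right) = \left(347 + \left(210 + 156\right)\right) \frac{14407}{78} = \left(347 + 366\right) \frac{14407}{78} = 713 \cdot \frac{14407}{78} = \frac{10272191}{78}$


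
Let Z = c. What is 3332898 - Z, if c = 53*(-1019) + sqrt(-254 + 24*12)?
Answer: 3386905 - sqrt(34) ≈ 3.3869e+6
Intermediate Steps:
c = -54007 + sqrt(34) (c = -54007 + sqrt(-254 + 288) = -54007 + sqrt(34) ≈ -54001.)
Z = -54007 + sqrt(34) ≈ -54001.
3332898 - Z = 3332898 - (-54007 + sqrt(34)) = 3332898 + (54007 - sqrt(34)) = 3386905 - sqrt(34)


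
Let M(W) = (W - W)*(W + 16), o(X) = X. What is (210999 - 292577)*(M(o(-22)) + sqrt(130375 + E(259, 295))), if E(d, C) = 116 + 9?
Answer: -2447340*sqrt(145) ≈ -2.9470e+7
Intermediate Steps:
E(d, C) = 125
M(W) = 0 (M(W) = 0*(16 + W) = 0)
(210999 - 292577)*(M(o(-22)) + sqrt(130375 + E(259, 295))) = (210999 - 292577)*(0 + sqrt(130375 + 125)) = -81578*(0 + sqrt(130500)) = -81578*(0 + 30*sqrt(145)) = -2447340*sqrt(145)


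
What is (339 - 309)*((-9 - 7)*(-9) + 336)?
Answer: 14400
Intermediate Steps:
(339 - 309)*((-9 - 7)*(-9) + 336) = 30*(-16*(-9) + 336) = 30*(144 + 336) = 30*480 = 14400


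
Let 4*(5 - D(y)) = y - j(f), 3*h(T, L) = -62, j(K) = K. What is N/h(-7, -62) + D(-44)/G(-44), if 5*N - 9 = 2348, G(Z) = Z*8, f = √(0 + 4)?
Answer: -226737/9920 ≈ -22.857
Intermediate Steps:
f = 2 (f = √4 = 2)
h(T, L) = -62/3 (h(T, L) = (⅓)*(-62) = -62/3)
D(y) = 11/2 - y/4 (D(y) = 5 - (y - 1*2)/4 = 5 - (y - 2)/4 = 5 - (-2 + y)/4 = 5 + (½ - y/4) = 11/2 - y/4)
G(Z) = 8*Z
N = 2357/5 (N = 9/5 + (⅕)*2348 = 9/5 + 2348/5 = 2357/5 ≈ 471.40)
N/h(-7, -62) + D(-44)/G(-44) = 2357/(5*(-62/3)) + (11/2 - ¼*(-44))/((8*(-44))) = (2357/5)*(-3/62) + (11/2 + 11)/(-352) = -7071/310 + (33/2)*(-1/352) = -7071/310 - 3/64 = -226737/9920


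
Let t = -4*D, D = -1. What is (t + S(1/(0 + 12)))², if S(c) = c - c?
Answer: 16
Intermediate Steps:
t = 4 (t = -4*(-1) = 4)
S(c) = 0
(t + S(1/(0 + 12)))² = (4 + 0)² = 4² = 16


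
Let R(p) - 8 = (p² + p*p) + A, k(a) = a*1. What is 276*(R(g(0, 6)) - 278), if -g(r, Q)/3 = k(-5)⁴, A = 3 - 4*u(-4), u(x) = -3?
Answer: 1940554620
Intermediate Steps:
A = 15 (A = 3 - 4*(-3) = 3 + 12 = 15)
k(a) = a
g(r, Q) = -1875 (g(r, Q) = -3*(-5)⁴ = -3*625 = -1875)
R(p) = 23 + 2*p² (R(p) = 8 + ((p² + p*p) + 15) = 8 + ((p² + p²) + 15) = 8 + (2*p² + 15) = 8 + (15 + 2*p²) = 23 + 2*p²)
276*(R(g(0, 6)) - 278) = 276*((23 + 2*(-1875)²) - 278) = 276*((23 + 2*3515625) - 278) = 276*((23 + 7031250) - 278) = 276*(7031273 - 278) = 276*7030995 = 1940554620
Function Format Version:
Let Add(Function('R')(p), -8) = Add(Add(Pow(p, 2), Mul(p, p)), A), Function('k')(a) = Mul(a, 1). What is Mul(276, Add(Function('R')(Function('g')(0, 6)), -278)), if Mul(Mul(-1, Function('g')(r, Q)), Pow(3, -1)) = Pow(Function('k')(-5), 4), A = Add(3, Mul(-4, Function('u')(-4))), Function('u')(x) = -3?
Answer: 1940554620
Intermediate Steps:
A = 15 (A = Add(3, Mul(-4, -3)) = Add(3, 12) = 15)
Function('k')(a) = a
Function('g')(r, Q) = -1875 (Function('g')(r, Q) = Mul(-3, Pow(-5, 4)) = Mul(-3, 625) = -1875)
Function('R')(p) = Add(23, Mul(2, Pow(p, 2))) (Function('R')(p) = Add(8, Add(Add(Pow(p, 2), Mul(p, p)), 15)) = Add(8, Add(Add(Pow(p, 2), Pow(p, 2)), 15)) = Add(8, Add(Mul(2, Pow(p, 2)), 15)) = Add(8, Add(15, Mul(2, Pow(p, 2)))) = Add(23, Mul(2, Pow(p, 2))))
Mul(276, Add(Function('R')(Function('g')(0, 6)), -278)) = Mul(276, Add(Add(23, Mul(2, Pow(-1875, 2))), -278)) = Mul(276, Add(Add(23, Mul(2, 3515625)), -278)) = Mul(276, Add(Add(23, 7031250), -278)) = Mul(276, Add(7031273, -278)) = Mul(276, 7030995) = 1940554620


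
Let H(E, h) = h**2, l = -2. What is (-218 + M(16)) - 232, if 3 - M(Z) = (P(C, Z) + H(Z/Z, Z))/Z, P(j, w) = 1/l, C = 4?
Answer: -14815/32 ≈ -462.97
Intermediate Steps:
P(j, w) = -1/2 (P(j, w) = 1/(-2) = -1/2)
M(Z) = 3 - (-1/2 + Z**2)/Z
(-218 + M(16)) - 232 = (-218 + (3 + (1/2)/16 - 1*16)) - 232 = (-218 + (3 + (1/2)*(1/16) - 16)) - 232 = (-218 + (3 + 1/32 - 16)) - 232 = (-218 - 415/32) - 232 = -7391/32 - 232 = -14815/32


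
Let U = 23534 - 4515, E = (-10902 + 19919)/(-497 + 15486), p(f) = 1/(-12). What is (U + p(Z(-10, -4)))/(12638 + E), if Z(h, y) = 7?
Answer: 3420894503/2273279988 ≈ 1.5048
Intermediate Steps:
p(f) = -1/12
E = 9017/14989 ≈ 0.60157
U = 19019
(U + p(Z(-10, -4)))/(12638 + E) = (19019 - 1/12)/(12638 + 9017/14989) = 228227/(12*(189439999/14989)) = (228227/12)*(14989/189439999) = 3420894503/2273279988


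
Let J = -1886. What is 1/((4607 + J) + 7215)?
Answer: 1/9936 ≈ 0.00010064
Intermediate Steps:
1/((4607 + J) + 7215) = 1/((4607 - 1886) + 7215) = 1/(2721 + 7215) = 1/9936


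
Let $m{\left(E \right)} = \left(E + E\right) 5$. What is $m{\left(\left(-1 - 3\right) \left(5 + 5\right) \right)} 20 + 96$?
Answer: $-7904$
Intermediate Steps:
$m{\left(E \right)} = 10 E$ ($m{\left(E \right)} = 2 E 5 = 10 E$)
$m{\left(\left(-1 - 3\right) \left(5 + 5\right) \right)} 20 + 96 = 10 \left(-1 - 3\right) \left(5 + 5\right) 20 + 96 = 10 \left(\left(-4\right) 10\right) 20 + 96 = 10 \left(-40\right) 20 + 96 = \left(-400\right) 20 + 96 = -8000 + 96 = -7904$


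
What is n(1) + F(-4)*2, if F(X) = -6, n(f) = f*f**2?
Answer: -11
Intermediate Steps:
n(f) = f**3
n(1) + F(-4)*2 = 1**3 - 6*2 = 1 - 12 = -11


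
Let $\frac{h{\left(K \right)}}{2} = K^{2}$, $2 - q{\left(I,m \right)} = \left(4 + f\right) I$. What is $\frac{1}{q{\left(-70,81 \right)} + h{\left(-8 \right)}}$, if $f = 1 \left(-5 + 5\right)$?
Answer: $\frac{1}{410} \approx 0.002439$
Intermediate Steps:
$f = 0$ ($f = 1 \cdot 0 = 0$)
$q{\left(I,m \right)} = 2 - 4 I$ ($q{\left(I,m \right)} = 2 - \left(4 + 0\right) I = 2 - 4 I$)
$h{\left(K \right)} = 2 K^{2}$
$\frac{1}{q{\left(-70,81 \right)} + h{\left(-8 \right)}} = \frac{1}{\left(2 - -280\right) + 2 \left(-8\right)^{2}} = \frac{1}{\left(2 + 280\right) + 2 \cdot 64} = \frac{1}{282 + 128} = \frac{1}{410}$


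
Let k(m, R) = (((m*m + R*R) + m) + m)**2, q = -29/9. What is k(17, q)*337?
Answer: 245745797392/6561 ≈ 3.7456e+7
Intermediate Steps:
q = -29/9 (q = -29*1/9 = -29/9 ≈ -3.2222)
k(m, R) = (R**2 + m**2 + 2*m)**2 (k(m, R) = (((m**2 + R**2) + m) + m)**2 = (((R**2 + m**2) + m) + m)**2 = ((m + R**2 + m**2) + m)**2 = (R**2 + m**2 + 2*m)**2)
k(17, q)*337 = ((-29/9)**2 + 17**2 + 2*17)**2*337 = (841/81 + 289 + 34)**2*337 = (27004/81)**2*337 = (729216016/6561)*337 = 245745797392/6561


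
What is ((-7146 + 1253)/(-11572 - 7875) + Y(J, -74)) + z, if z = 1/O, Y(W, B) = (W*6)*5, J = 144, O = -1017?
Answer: 85445201414/19777599 ≈ 4320.3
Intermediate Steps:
Y(W, B) = 30*W (Y(W, B) = (6*W)*5 = 30*W)
z = -1/1017 (z = 1/(-1017) = -1/1017 ≈ -0.00098328)
((-7146 + 1253)/(-11572 - 7875) + Y(J, -74)) + z = ((-7146 + 1253)/(-11572 - 7875) + 30*144) - 1/1017 = (-5893/(-19447) + 4320) - 1/1017 = (-5893*(-1/19447) + 4320) - 1/1017 = (5893/19447 + 4320) - 1/1017 = 84016933/19447 - 1/1017 = 85445201414/19777599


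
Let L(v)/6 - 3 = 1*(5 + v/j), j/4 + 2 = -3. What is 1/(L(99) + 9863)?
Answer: 10/98813 ≈ 0.00010120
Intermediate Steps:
j = -20 (j = -8 + 4*(-3) = -8 - 12 = -20)
L(v) = 48 - 3*v/10 (L(v) = 18 + 6*(1*(5 + v/(-20))) = 18 + 6*(1*(5 + v*(-1/20))) = 18 + 6*(1*(5 - v/20)) = 18 + 6*(5 - v/20) = 18 + (30 - 3*v/10) = 48 - 3*v/10)
1/(L(99) + 9863) = 1/((48 - 3/10*99) + 9863) = 1/((48 - 297/10) + 9863) = 1/(183/10 + 9863) = 1/(98813/10) = 10/98813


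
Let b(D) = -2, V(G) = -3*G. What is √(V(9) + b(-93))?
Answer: I*√29 ≈ 5.3852*I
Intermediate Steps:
√(V(9) + b(-93)) = √(-3*9 - 2) = √(-27 - 2) = √(-29) = I*√29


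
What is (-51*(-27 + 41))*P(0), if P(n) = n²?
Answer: 0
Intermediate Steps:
(-51*(-27 + 41))*P(0) = -51*(-27 + 41)*0² = -51*14*0 = -714*0 = 0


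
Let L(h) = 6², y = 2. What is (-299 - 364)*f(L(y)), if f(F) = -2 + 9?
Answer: -4641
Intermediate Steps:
L(h) = 36
f(F) = 7
(-299 - 364)*f(L(y)) = (-299 - 364)*7 = -663*7 = -4641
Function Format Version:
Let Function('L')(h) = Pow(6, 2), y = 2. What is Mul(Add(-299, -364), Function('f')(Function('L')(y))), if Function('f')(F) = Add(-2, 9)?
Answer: -4641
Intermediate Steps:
Function('L')(h) = 36
Function('f')(F) = 7
Mul(Add(-299, -364), Function('f')(Function('L')(y))) = Mul(Add(-299, -364), 7) = Mul(-663, 7) = -4641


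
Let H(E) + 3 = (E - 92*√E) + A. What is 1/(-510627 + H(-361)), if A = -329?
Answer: -63915/32681399738 + 437*I/65362799476 ≈ -1.9557e-6 + 6.6858e-9*I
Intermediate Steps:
H(E) = -332 + E - 92*√E (H(E) = -3 + ((E - 92*√E) - 329) = -3 + (-329 + E - 92*√E) = -332 + E - 92*√E)
1/(-510627 + H(-361)) = 1/(-510627 + (-332 - 361 - 1748*I)) = 1/(-510627 + (-693 - 1748*I)) = 1/(-511320 - 1748*I) = (-511320 + 1748*I)/261451197904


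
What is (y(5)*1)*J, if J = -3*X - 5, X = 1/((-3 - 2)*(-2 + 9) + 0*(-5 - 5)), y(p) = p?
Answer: -172/7 ≈ -24.571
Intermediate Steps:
X = -1/35 (X = 1/(-5*7 + 0*(-10)) = 1/(-35 + 0) = 1/(-35) = -1/35 ≈ -0.028571)
J = -172/35 (J = -3*(-1/35) - 5 = 3/35 - 5 = -172/35 ≈ -4.9143)
(y(5)*1)*J = (5*1)*(-172/35) = 5*(-172/35) = -172/7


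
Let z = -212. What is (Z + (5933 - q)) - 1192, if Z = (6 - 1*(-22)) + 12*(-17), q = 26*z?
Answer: 10077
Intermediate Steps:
q = -5512 (q = 26*(-212) = -5512)
Z = -176 (Z = (6 + 22) - 204 = 28 - 204 = -176)
(Z + (5933 - q)) - 1192 = (-176 + (5933 - 1*(-5512))) - 1192 = (-176 + (5933 + 5512)) - 1192 = (-176 + 11445) - 1192 = 11269 - 1192 = 10077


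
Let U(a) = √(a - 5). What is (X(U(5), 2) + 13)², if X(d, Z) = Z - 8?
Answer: 49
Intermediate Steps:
U(a) = √(-5 + a)
X(d, Z) = -8 + Z
(X(U(5), 2) + 13)² = ((-8 + 2) + 13)² = (-6 + 13)² = 7² = 49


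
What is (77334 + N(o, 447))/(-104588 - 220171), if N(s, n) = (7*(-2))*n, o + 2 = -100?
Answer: -23692/108253 ≈ -0.21886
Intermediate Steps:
o = -102 (o = -2 - 100 = -102)
N(s, n) = -14*n
(77334 + N(o, 447))/(-104588 - 220171) = (77334 - 14*447)/(-104588 - 220171) = (77334 - 6258)/(-324759) = 71076*(-1/324759) = -23692/108253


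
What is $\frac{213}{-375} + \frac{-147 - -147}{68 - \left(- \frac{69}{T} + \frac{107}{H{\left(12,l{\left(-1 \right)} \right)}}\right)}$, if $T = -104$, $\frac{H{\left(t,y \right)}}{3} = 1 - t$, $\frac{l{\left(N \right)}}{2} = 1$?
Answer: $- \frac{71}{125} \approx -0.568$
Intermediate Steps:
$l{\left(N \right)} = 2$ ($l{\left(N \right)} = 2 \cdot 1 = 2$)
$H{\left(t,y \right)} = 3 - 3 t$ ($H{\left(t,y \right)} = 3 \left(1 - t\right) = 3 - 3 t$)
$\frac{213}{-375} + \frac{-147 - -147}{68 - \left(- \frac{69}{T} + \frac{107}{H{\left(12,l{\left(-1 \right)} \right)}}\right)} = \frac{213}{-375} + \frac{-147 - -147}{68 - \left(- \frac{69}{-104} + \frac{107}{3 - 36}\right)} = 213 \left(- \frac{1}{375}\right) + \frac{-147 + 147}{68 - \left(\left(-69\right) \left(- \frac{1}{104}\right) + \frac{107}{3 - 36}\right)} = - \frac{71}{125} + \frac{0}{68 - \left(\frac{69}{104} + \frac{107}{-33}\right)} = - \frac{71}{125} + \frac{0}{68 - \left(\frac{69}{104} + 107 \left(- \frac{1}{33}\right)\right)} = - \frac{71}{125} + \frac{0}{68 - \left(\frac{69}{104} - \frac{107}{33}\right)} = - \frac{71}{125} + \frac{0}{68 - - \frac{8851}{3432}} = - \frac{71}{125} + \frac{0}{68 + \frac{8851}{3432}} = - \frac{71}{125} + \frac{0}{\frac{242227}{3432}} = - \frac{71}{125} + 0 \cdot \frac{3432}{242227} = - \frac{71}{125} + 0 = - \frac{71}{125}$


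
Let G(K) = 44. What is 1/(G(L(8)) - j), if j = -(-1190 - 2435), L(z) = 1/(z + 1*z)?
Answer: -1/3581 ≈ -0.00027925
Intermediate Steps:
L(z) = 1/(2*z) (L(z) = 1/(z + z) = 1/(2*z))
j = 3625 (j = -1*(-3625) = 3625)
1/(G(L(8)) - j) = 1/(44 - 1*3625) = 1/(44 - 3625) = 1/(-3581) = -1/3581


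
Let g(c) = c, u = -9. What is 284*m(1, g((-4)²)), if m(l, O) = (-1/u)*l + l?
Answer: 2840/9 ≈ 315.56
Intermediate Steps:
m(l, O) = 10*l/9 (m(l, O) = (-1/(-9))*l + l = (-1*(-⅑))*l + l = l/9 + l = 10*l/9)
284*m(1, g((-4)²)) = 284*((10/9)*1) = 284*(10/9) = 2840/9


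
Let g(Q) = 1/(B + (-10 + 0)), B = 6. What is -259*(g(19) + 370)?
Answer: -383061/4 ≈ -95765.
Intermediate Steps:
g(Q) = -1/4 (g(Q) = 1/(6 + (-10 + 0)) = 1/(6 - 10) = 1/(-4) = -1/4)
-259*(g(19) + 370) = -259*(-1/4 + 370) = -259*1479/4 = -383061/4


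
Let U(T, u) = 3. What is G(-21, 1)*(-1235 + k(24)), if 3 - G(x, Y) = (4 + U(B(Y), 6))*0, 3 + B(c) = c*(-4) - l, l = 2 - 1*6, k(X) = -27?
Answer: -3786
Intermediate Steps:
l = -4 (l = 2 - 6 = -4)
B(c) = 1 - 4*c (B(c) = -3 + (c*(-4) - 1*(-4)) = -3 + (-4*c + 4) = -3 + (4 - 4*c) = 1 - 4*c)
G(x, Y) = 3 (G(x, Y) = 3 - (4 + 3)*0 = 3 - 7*0 = 3 - 1*0 = 3 + 0 = 3)
G(-21, 1)*(-1235 + k(24)) = 3*(-1235 - 27) = 3*(-1262) = -3786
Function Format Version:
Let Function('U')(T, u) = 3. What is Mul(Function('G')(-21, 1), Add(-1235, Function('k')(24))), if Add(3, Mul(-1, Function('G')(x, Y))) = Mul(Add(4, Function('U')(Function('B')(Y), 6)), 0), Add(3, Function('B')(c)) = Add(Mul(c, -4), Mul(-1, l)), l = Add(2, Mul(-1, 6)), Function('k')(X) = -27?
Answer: -3786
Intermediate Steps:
l = -4 (l = Add(2, -6) = -4)
Function('B')(c) = Add(1, Mul(-4, c)) (Function('B')(c) = Add(-3, Add(Mul(c, -4), Mul(-1, -4))) = Add(-3, Add(Mul(-4, c), 4)) = Add(-3, Add(4, Mul(-4, c))) = Add(1, Mul(-4, c)))
Function('G')(x, Y) = 3 (Function('G')(x, Y) = Add(3, Mul(-1, Mul(Add(4, 3), 0))) = Add(3, Mul(-1, Mul(7, 0))) = Add(3, Mul(-1, 0)) = Add(3, 0) = 3)
Mul(Function('G')(-21, 1), Add(-1235, Function('k')(24))) = Mul(3, Add(-1235, -27)) = Mul(3, -1262) = -3786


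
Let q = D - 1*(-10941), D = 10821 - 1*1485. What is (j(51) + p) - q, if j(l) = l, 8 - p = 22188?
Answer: -42406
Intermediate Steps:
p = -22180 (p = 8 - 1*22188 = 8 - 22188 = -22180)
D = 9336 (D = 10821 - 1485 = 9336)
q = 20277 (q = 9336 - 1*(-10941) = 9336 + 10941 = 20277)
(j(51) + p) - q = (51 - 22180) - 1*20277 = -22129 - 20277 = -42406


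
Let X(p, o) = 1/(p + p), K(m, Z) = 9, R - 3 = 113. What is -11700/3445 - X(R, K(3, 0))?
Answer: -41813/12296 ≈ -3.4005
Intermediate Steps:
R = 116 (R = 3 + 113 = 116)
X(p, o) = 1/(2*p)
-11700/3445 - X(R, K(3, 0)) = -11700/3445 - 1/(2*116) = -11700*1/3445 - 1/(2*116) = -180/53 - 1*1/232 = -180/53 - 1/232 = -41813/12296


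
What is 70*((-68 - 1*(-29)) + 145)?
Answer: 7420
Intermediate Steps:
70*((-68 - 1*(-29)) + 145) = 70*((-68 + 29) + 145) = 70*(-39 + 145) = 70*106 = 7420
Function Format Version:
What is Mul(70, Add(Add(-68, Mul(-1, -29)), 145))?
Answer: 7420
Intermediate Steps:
Mul(70, Add(Add(-68, Mul(-1, -29)), 145)) = Mul(70, Add(Add(-68, 29), 145)) = Mul(70, Add(-39, 145)) = Mul(70, 106) = 7420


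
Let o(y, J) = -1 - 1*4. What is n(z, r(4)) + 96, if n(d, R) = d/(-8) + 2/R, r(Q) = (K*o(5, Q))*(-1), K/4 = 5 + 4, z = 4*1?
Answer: 4298/45 ≈ 95.511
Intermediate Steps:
z = 4
o(y, J) = -5 (o(y, J) = -1 - 4 = -5)
K = 36 (K = 4*(5 + 4) = 4*9 = 36)
r(Q) = 180 (r(Q) = (36*(-5))*(-1) = -180*(-1) = 180)
n(d, R) = 2/R - d/8 (n(d, R) = d*(-⅛) + 2/R = -d/8 + 2/R = 2/R - d/8)
n(z, r(4)) + 96 = (2/180 - ⅛*4) + 96 = (2*(1/180) - ½) + 96 = (1/90 - ½) + 96 = -22/45 + 96 = 4298/45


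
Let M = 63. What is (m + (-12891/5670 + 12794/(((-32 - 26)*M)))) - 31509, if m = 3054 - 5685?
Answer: -1871529923/54810 ≈ -34146.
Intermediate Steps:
m = -2631
(m + (-12891/5670 + 12794/(((-32 - 26)*M)))) - 31509 = (-2631 + (-12891/5670 + 12794/(((-32 - 26)*63)))) - 31509 = (-2631 + (-12891*1/5670 + 12794/((-58*63)))) - 31509 = (-2631 + (-4297/1890 + 12794/(-3654))) - 31509 = (-2631 + (-4297/1890 + 12794*(-1/3654))) - 31509 = (-2631 + (-4297/1890 - 6397/1827)) - 31509 = (-2631 - 316523/54810) - 31509 = -144521633/54810 - 31509 = -1871529923/54810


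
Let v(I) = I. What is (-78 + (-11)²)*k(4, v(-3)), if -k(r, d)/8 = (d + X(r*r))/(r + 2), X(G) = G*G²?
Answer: -703996/3 ≈ -2.3467e+5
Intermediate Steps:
X(G) = G³
k(r, d) = -8*(d + r⁶)/(2 + r) (k(r, d) = -8*(d + (r*r)³)/(r + 2) = -8*(d + (r²)³)/(2 + r) = -8*(d + r⁶)/(2 + r))
(-78 + (-11)²)*k(4, v(-3)) = (-78 + (-11)²)*(8*(-1*(-3) - 1*4⁶)/(2 + 4)) = (-78 + 121)*(8*(3 - 1*4096)/6) = 43*(8*(⅙)*(3 - 4096)) = 43*(8*(⅙)*(-4093)) = 43*(-16372/3) = -703996/3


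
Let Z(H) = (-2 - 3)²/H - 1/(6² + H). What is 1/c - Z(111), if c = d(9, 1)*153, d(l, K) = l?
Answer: -543479/2496501 ≈ -0.21770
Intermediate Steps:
Z(H) = -1/(36 + H) + 25/H (Z(H) = (-5)²/H - 1/(36 + H) = 25/H - 1/(36 + H) = -1/(36 + H) + 25/H)
c = 1377 (c = 9*153 = 1377)
1/c - Z(111) = 1/1377 - 12*(75 + 2*111)/(111*(36 + 111)) = 1/1377 - 12*(75 + 222)/(111*147) = 1/1377 - 12*297/(111*147) = 1/1377 - 1*396/1813 = 1/1377 - 396/1813 = -543479/2496501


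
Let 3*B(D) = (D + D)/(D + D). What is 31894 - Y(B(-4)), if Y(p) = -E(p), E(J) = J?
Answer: 95683/3 ≈ 31894.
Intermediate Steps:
B(D) = 1/3 (B(D) = ((D + D)/(D + D))/3 = ((2*D)/((2*D)))/3 = ((2*D)*(1/(2*D)))/3 = (1/3)*1 = 1/3)
Y(p) = -p
31894 - Y(B(-4)) = 31894 - (-1)/3 = 31894 - 1*(-1/3) = 31894 + 1/3 = 95683/3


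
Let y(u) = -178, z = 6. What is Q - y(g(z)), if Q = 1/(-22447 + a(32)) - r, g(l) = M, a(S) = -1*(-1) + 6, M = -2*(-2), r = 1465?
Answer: -28880281/22440 ≈ -1287.0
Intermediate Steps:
M = 4
a(S) = 7 (a(S) = 1 + 6 = 7)
g(l) = 4
Q = -32874601/22440 (Q = 1/(-22447 + 7) - 1*1465 = 1/(-22440) - 1465 = -1/22440 - 1465 = -32874601/22440 ≈ -1465.0)
Q - y(g(z)) = -32874601/22440 - 1*(-178) = -32874601/22440 + 178 = -28880281/22440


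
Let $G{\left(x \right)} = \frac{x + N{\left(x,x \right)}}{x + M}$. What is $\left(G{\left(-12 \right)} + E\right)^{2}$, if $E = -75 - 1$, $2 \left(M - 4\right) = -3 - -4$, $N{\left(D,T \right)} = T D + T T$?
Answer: $\frac{318096}{25} \approx 12724.0$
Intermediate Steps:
$N{\left(D,T \right)} = T^{2} + D T$ ($N{\left(D,T \right)} = D T + T^{2} = T^{2} + D T$)
$M = \frac{9}{2}$ ($M = 4 + \frac{-3 - -4}{2} = 4 + \frac{-3 + 4}{2} = 4 + \frac{1}{2} \cdot 1 = 4 + \frac{1}{2} = \frac{9}{2} \approx 4.5$)
$G{\left(x \right)} = \frac{x + 2 x^{2}}{\frac{9}{2} + x}$ ($G{\left(x \right)} = \frac{x + x \left(x + x\right)}{x + \frac{9}{2}} = \frac{x + x 2 x}{\frac{9}{2} + x} = \frac{x + 2 x^{2}}{\frac{9}{2} + x}$)
$E = -76$
$\left(G{\left(-12 \right)} + E\right)^{2} = \left(2 \left(-12\right) \frac{1}{9 + 2 \left(-12\right)} \left(1 + 2 \left(-12\right)\right) - 76\right)^{2} = \left(2 \left(-12\right) \frac{1}{9 - 24} \left(1 - 24\right) - 76\right)^{2} = \left(2 \left(-12\right) \frac{1}{-15} \left(-23\right) - 76\right)^{2} = \left(2 \left(-12\right) \left(- \frac{1}{15}\right) \left(-23\right) - 76\right)^{2} = \left(- \frac{184}{5} - 76\right)^{2} = \left(- \frac{564}{5}\right)^{2} = \frac{318096}{25}$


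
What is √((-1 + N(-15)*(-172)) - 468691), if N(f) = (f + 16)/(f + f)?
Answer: I*√105454410/15 ≈ 684.61*I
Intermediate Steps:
N(f) = (16 + f)/(2*f) (N(f) = (16 + f)/((2*f)) = (16 + f)*(1/(2*f)) = (16 + f)/(2*f))
√((-1 + N(-15)*(-172)) - 468691) = √((-1 + ((½)*(16 - 15)/(-15))*(-172)) - 468691) = √((-1 + ((½)*(-1/15)*1)*(-172)) - 468691) = √((-1 - 1/30*(-172)) - 468691) = √((-1 + 86/15) - 468691) = √(71/15 - 468691) = √(-7030294/15) = I*√105454410/15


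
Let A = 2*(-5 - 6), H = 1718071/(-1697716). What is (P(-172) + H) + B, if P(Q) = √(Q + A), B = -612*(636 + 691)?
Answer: -1378757626855/1697716 + I*√194 ≈ -8.1213e+5 + 13.928*I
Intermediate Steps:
H = -1718071/1697716 (H = 1718071*(-1/1697716) = -1718071/1697716 ≈ -1.0120)
B = -812124 (B = -612*1327 = -812124)
A = -22 (A = 2*(-11) = -22)
P(Q) = √(-22 + Q) (P(Q) = √(Q - 22) = √(-22 + Q))
(P(-172) + H) + B = (√(-22 - 172) - 1718071/1697716) - 812124 = (√(-194) - 1718071/1697716) - 812124 = (I*√194 - 1718071/1697716) - 812124 = (-1718071/1697716 + I*√194) - 812124 = -1378757626855/1697716 + I*√194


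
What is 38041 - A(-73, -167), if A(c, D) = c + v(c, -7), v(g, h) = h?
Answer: 38121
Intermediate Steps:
A(c, D) = -7 + c (A(c, D) = c - 7 = -7 + c)
38041 - A(-73, -167) = 38041 - (-7 - 73) = 38041 - 1*(-80) = 38041 + 80 = 38121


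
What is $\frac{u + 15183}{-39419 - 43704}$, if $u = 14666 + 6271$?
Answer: $- \frac{36120}{83123} \approx -0.43454$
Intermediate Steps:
$u = 20937$
$\frac{u + 15183}{-39419 - 43704} = \frac{20937 + 15183}{-39419 - 43704} = \frac{36120}{-83123} = 36120 \left(- \frac{1}{83123}\right) = - \frac{36120}{83123}$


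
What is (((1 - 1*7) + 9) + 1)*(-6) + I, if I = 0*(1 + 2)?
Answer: -24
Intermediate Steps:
I = 0 (I = 0*3 = 0)
(((1 - 1*7) + 9) + 1)*(-6) + I = (((1 - 1*7) + 9) + 1)*(-6) + 0 = (((1 - 7) + 9) + 1)*(-6) + 0 = ((-6 + 9) + 1)*(-6) + 0 = (3 + 1)*(-6) + 0 = 4*(-6) + 0 = -24 + 0 = -24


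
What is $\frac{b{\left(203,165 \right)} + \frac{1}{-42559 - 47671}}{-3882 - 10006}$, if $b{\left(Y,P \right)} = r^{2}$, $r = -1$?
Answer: $- \frac{90229}{1253114240} \approx -7.2004 \cdot 10^{-5}$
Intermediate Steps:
$b{\left(Y,P \right)} = 1$ ($b{\left(Y,P \right)} = \left(-1\right)^{2} = 1$)
$\frac{b{\left(203,165 \right)} + \frac{1}{-42559 - 47671}}{-3882 - 10006} = \frac{1 + \frac{1}{-42559 - 47671}}{-3882 - 10006} = \frac{1 + \frac{1}{-90230}}{-13888} = \left(1 - \frac{1}{90230}\right) \left(- \frac{1}{13888}\right) = \frac{90229}{90230} \left(- \frac{1}{13888}\right) = - \frac{90229}{1253114240}$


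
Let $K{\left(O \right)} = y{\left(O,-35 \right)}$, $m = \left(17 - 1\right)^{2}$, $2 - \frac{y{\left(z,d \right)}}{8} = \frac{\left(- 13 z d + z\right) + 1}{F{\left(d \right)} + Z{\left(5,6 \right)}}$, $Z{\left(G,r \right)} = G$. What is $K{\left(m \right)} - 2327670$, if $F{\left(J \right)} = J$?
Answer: $- \frac{34447862}{15} \approx -2.2965 \cdot 10^{6}$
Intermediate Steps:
$y{\left(z,d \right)} = 16 - \frac{8 \left(1 + z - 13 d z\right)}{5 + d}$ ($y{\left(z,d \right)} = 16 - 8 \frac{\left(- 13 z d + z\right) + 1}{d + 5} = 16 - 8 \frac{\left(- 13 d z + z\right) + 1}{5 + d} = 16 - 8 \frac{\left(z - 13 d z\right) + 1}{5 + d} = 16 - 8 \frac{1 + z - 13 d z}{5 + d} = 16 - \frac{8 \left(1 + z - 13 d z\right)}{5 + d}$)
$m = 256$ ($m = 16^{2} = 256$)
$K{\left(O \right)} = \frac{244}{15} + \frac{608 O}{5}$ ($K{\left(O \right)} = \frac{8 \left(9 - O + 2 \left(-35\right) + 13 \left(-35\right) O\right)}{5 - 35} = \frac{8 \left(9 - O - 70 - 455 O\right)}{-30} = 8 \left(- \frac{1}{30}\right) \left(-61 - 456 O\right) = \frac{244}{15} + \frac{608 O}{5}$)
$K{\left(m \right)} - 2327670 = \left(\frac{244}{15} + \frac{608}{5} \cdot 256\right) - 2327670 = \left(\frac{244}{15} + \frac{155648}{5}\right) - 2327670 = \frac{467188}{15} - 2327670 = - \frac{34447862}{15}$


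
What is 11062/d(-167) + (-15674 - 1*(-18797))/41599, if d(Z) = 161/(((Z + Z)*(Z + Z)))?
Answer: 51334517305531/6697439 ≈ 7.6648e+6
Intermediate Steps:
d(Z) = 161/(4*Z²) (d(Z) = 161/(((2*Z)*(2*Z))) = 161/((4*Z²)) = 161*(1/(4*Z²)) = 161/(4*Z²))
11062/d(-167) + (-15674 - 1*(-18797))/41599 = 11062/(((161/4)/(-167)²)) + (-15674 - 1*(-18797))/41599 = 11062/(((161/4)*(1/27889))) + (-15674 + 18797)*(1/41599) = 11062/(161/111556) + 3123*(1/41599) = 11062*(111556/161) + 3123/41599 = 1234032472/161 + 3123/41599 = 51334517305531/6697439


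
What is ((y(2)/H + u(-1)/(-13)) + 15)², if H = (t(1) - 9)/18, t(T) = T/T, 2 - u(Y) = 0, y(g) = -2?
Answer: 253009/676 ≈ 374.27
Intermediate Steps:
u(Y) = 2 (u(Y) = 2 - 1*0 = 2 + 0 = 2)
t(T) = 1
H = -4/9 (H = (1 - 9)/18 = -8*1/18 = -4/9 ≈ -0.44444)
((y(2)/H + u(-1)/(-13)) + 15)² = ((-2/(-4/9) + 2/(-13)) + 15)² = ((-2*(-9/4) + 2*(-1/13)) + 15)² = ((9/2 - 2/13) + 15)² = (113/26 + 15)² = (503/26)² = 253009/676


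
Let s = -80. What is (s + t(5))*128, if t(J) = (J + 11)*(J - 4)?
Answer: -8192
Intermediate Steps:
t(J) = (-4 + J)*(11 + J) (t(J) = (11 + J)*(-4 + J) = (-4 + J)*(11 + J))
(s + t(5))*128 = (-80 + (-44 + 5² + 7*5))*128 = (-80 + (-44 + 25 + 35))*128 = (-80 + 16)*128 = -64*128 = -8192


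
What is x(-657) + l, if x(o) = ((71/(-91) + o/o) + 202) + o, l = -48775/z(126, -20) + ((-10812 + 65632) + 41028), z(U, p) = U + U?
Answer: 311874113/3276 ≈ 95200.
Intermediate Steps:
z(U, p) = 2*U
l = 24104921/252 (l = -48775/(2*126) + ((-10812 + 65632) + 41028) = -48775/252 + (54820 + 41028) = -48775*1/252 + 95848 = -48775/252 + 95848 = 24104921/252 ≈ 95655.)
x(o) = 18402/91 + o (x(o) = ((71*(-1/91) + 1) + 202) + o = ((-71/91 + 1) + 202) + o = (20/91 + 202) + o = 18402/91 + o)
x(-657) + l = (18402/91 - 657) + 24104921/252 = -41385/91 + 24104921/252 = 311874113/3276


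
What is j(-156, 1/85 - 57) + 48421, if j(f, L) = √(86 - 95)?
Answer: 48421 + 3*I ≈ 48421.0 + 3.0*I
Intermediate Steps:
j(f, L) = 3*I (j(f, L) = √(-9) = 3*I)
j(-156, 1/85 - 57) + 48421 = 3*I + 48421 = 48421 + 3*I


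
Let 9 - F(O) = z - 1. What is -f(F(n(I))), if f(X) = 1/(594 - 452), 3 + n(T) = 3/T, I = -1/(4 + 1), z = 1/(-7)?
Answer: -1/142 ≈ -0.0070423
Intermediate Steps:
z = -⅐ ≈ -0.14286
I = -⅕ (I = -1/5 = (⅕)*(-1) = -⅕ ≈ -0.20000)
n(T) = -3 + 3/T
F(O) = 71/7 (F(O) = 9 - (-⅐ - 1) = 9 - 1*(-8/7) = 9 + 8/7 = 71/7)
f(X) = 1/142
-f(F(n(I))) = -1*1/142 = -1/142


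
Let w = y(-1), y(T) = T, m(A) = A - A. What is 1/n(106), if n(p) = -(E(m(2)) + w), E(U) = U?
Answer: 1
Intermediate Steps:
m(A) = 0
w = -1
n(p) = 1 (n(p) = -(0 - 1) = -1*(-1) = 1)
1/n(106) = 1/1 = 1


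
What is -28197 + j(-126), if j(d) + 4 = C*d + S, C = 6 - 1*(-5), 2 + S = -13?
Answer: -29602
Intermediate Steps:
S = -15 (S = -2 - 13 = -15)
C = 11 (C = 6 + 5 = 11)
j(d) = -19 + 11*d (j(d) = -4 + (11*d - 15) = -4 + (-15 + 11*d) = -19 + 11*d)
-28197 + j(-126) = -28197 + (-19 + 11*(-126)) = -28197 + (-19 - 1386) = -28197 - 1405 = -29602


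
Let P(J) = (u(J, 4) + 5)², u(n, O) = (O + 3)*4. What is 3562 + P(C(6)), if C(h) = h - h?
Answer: 4651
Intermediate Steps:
u(n, O) = 12 + 4*O (u(n, O) = (3 + O)*4 = 12 + 4*O)
C(h) = 0
P(J) = 1089 (P(J) = ((12 + 4*4) + 5)² = ((12 + 16) + 5)² = (28 + 5)² = 33² = 1089)
3562 + P(C(6)) = 3562 + 1089 = 4651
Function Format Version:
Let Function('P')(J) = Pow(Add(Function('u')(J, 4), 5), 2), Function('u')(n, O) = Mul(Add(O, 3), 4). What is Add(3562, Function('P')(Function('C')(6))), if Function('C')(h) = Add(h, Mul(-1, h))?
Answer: 4651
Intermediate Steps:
Function('u')(n, O) = Add(12, Mul(4, O)) (Function('u')(n, O) = Mul(Add(3, O), 4) = Add(12, Mul(4, O)))
Function('C')(h) = 0
Function('P')(J) = 1089 (Function('P')(J) = Pow(Add(Add(12, Mul(4, 4)), 5), 2) = Pow(Add(Add(12, 16), 5), 2) = Pow(Add(28, 5), 2) = Pow(33, 2) = 1089)
Add(3562, Function('P')(Function('C')(6))) = Add(3562, 1089) = 4651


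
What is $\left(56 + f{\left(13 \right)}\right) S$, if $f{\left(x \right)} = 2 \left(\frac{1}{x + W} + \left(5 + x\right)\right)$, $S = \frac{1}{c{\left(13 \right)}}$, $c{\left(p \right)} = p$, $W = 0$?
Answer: $\frac{1198}{169} \approx 7.0888$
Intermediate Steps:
$S = \frac{1}{13} \approx 0.076923$
$f{\left(x \right)} = 10 + 2 x + \frac{2}{x}$ ($f{\left(x \right)} = 2 \left(\frac{1}{x + 0} + \left(5 + x\right)\right) = 2 \left(\frac{1}{x} + \left(5 + x\right)\right) = 2 \left(5 + x + \frac{1}{x}\right) = 10 + 2 x + \frac{2}{x}$)
$\left(56 + f{\left(13 \right)}\right) S = \left(56 + \left(10 + 2 \cdot 13 + \frac{2}{13}\right)\right) \frac{1}{13} = \left(56 + \left(10 + 26 + 2 \cdot \frac{1}{13}\right)\right) \frac{1}{13} = \left(56 + \left(10 + 26 + \frac{2}{13}\right)\right) \frac{1}{13} = \left(56 + \frac{470}{13}\right) \frac{1}{13} = \frac{1198}{13} \cdot \frac{1}{13} = \frac{1198}{169}$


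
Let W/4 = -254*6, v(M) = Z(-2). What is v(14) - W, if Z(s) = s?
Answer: 6094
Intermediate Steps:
v(M) = -2
W = -6096 (W = 4*(-254*6) = 4*(-1524) = -6096)
v(14) - W = -2 - 1*(-6096) = -2 + 6096 = 6094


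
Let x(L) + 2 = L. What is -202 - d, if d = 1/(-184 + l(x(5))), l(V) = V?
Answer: -36561/181 ≈ -201.99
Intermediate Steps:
x(L) = -2 + L
d = -1/181 (d = 1/(-184 + (-2 + 5)) = 1/(-184 + 3) = 1/(-181) = -1/181 ≈ -0.0055249)
-202 - d = -202 - 1*(-1/181) = -202 + 1/181 = -36561/181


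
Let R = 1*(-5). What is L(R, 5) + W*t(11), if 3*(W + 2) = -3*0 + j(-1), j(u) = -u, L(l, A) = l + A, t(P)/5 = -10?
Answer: 250/3 ≈ 83.333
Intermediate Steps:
t(P) = -50 (t(P) = 5*(-10) = -50)
R = -5
L(l, A) = A + l
W = -5/3 (W = -2 + (-3*0 - 1*(-1))/3 = -2 + (0 + 1)/3 = -2 + (1/3)*1 = -2 + 1/3 = -5/3 ≈ -1.6667)
L(R, 5) + W*t(11) = (5 - 5) - 5/3*(-50) = 0 + 250/3 = 250/3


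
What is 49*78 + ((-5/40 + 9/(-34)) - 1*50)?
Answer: 512939/136 ≈ 3771.6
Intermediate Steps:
49*78 + ((-5/40 + 9/(-34)) - 1*50) = 3822 + ((-5*1/40 + 9*(-1/34)) - 50) = 3822 + ((-⅛ - 9/34) - 50) = 3822 + (-53/136 - 50) = 3822 - 6853/136 = 512939/136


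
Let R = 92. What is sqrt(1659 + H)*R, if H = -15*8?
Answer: 828*sqrt(19) ≈ 3609.2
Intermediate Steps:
H = -120
sqrt(1659 + H)*R = sqrt(1659 - 120)*92 = sqrt(1539)*92 = (9*sqrt(19))*92 = 828*sqrt(19)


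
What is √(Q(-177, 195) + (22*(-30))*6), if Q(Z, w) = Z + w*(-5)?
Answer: 6*I*√142 ≈ 71.498*I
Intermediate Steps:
Q(Z, w) = Z - 5*w
√(Q(-177, 195) + (22*(-30))*6) = √((-177 - 5*195) + (22*(-30))*6) = √((-177 - 975) - 660*6) = √(-1152 - 3960) = √(-5112) = 6*I*√142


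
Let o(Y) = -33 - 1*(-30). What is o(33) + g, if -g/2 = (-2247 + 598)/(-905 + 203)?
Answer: -2702/351 ≈ -7.6980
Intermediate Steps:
o(Y) = -3 (o(Y) = -33 + 30 = -3)
g = -1649/351 (g = -2*(-2247 + 598)/(-905 + 203) = -(-3298)/(-702) = -(-3298)*(-1)/702 = -2*1649/702 = -1649/351 ≈ -4.6980)
o(33) + g = -3 - 1649/351 = -2702/351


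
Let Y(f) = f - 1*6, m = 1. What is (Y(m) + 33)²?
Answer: 784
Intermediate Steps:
Y(f) = -6 + f (Y(f) = f - 6 = -6 + f)
(Y(m) + 33)² = ((-6 + 1) + 33)² = (-5 + 33)² = 28² = 784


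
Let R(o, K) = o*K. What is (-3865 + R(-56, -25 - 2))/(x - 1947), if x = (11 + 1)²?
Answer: 2353/1803 ≈ 1.3050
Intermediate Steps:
x = 144 (x = 12² = 144)
R(o, K) = K*o
(-3865 + R(-56, -25 - 2))/(x - 1947) = (-3865 + (-25 - 2)*(-56))/(144 - 1947) = (-3865 - 27*(-56))/(-1803) = (-3865 + 1512)*(-1/1803) = -2353*(-1/1803) = 2353/1803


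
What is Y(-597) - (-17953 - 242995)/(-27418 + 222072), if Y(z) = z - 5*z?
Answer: 232547350/97327 ≈ 2389.3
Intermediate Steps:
Y(z) = -4*z
Y(-597) - (-17953 - 242995)/(-27418 + 222072) = -4*(-597) - (-17953 - 242995)/(-27418 + 222072) = 2388 - (-260948)/194654 = 2388 - 1*(-130474/97327) = 2388 + 130474/97327 = 232547350/97327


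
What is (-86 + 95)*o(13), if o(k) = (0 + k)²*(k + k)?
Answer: 39546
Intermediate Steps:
o(k) = 2*k³ (o(k) = k²*(2*k) = 2*k³)
(-86 + 95)*o(13) = (-86 + 95)*(2*13³) = 9*(2*2197) = 9*4394 = 39546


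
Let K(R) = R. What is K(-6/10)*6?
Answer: -18/5 ≈ -3.6000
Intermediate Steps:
K(-6/10)*6 = -6/10*6 = -6*⅒*6 = -⅗*6 = -18/5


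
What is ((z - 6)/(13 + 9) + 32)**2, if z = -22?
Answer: 114244/121 ≈ 944.17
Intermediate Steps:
((z - 6)/(13 + 9) + 32)**2 = ((-22 - 6)/(13 + 9) + 32)**2 = (-28/22 + 32)**2 = (-28*1/22 + 32)**2 = (-14/11 + 32)**2 = (338/11)**2 = 114244/121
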